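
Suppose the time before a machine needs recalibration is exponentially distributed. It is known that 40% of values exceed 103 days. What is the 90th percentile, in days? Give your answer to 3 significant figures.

259

e^(−λ·103) = 0.40 ⇒ λ = −ln(0.40)/103 = 0.00889603.
90th percentile: 1 − e^(−λt) = 0.9, t = −ln(0.1)/λ = 258.833 days.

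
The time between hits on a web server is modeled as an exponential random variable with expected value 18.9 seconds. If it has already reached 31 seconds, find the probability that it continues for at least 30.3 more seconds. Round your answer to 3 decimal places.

0.201

The rate is λ = 1/18.9 = 0.0529101 per second.
By the memoryless property, P(X > 31+30.3 | X > 31) = P(X > 30.3).
P(X > 30.3) = e^(−1.6032) ≈ 0.201.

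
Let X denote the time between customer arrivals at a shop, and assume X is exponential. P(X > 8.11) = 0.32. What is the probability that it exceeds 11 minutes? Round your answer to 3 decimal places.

0.213

e^(−λ·8.11) = 0.32 ⇒ λ = −ln(0.32)/8.11 = 0.140497.
P(X > 11) = e^(−0.140497·11) = e^(−1.5455) ≈ 0.213.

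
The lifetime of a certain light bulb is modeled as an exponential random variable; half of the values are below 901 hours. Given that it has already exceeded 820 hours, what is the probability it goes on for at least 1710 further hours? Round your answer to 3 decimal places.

For an exponential, median = ln(2)/λ, so λ = ln 2 / 901 = 0.000769309 per hour.
P(X > s+t | X > s) = e^(−λ(s+t))/e^(−λs) = e^(−λt), independent of s = 820.
P(X > 1710) = e^(−1.3155) ≈ 0.268.

0.268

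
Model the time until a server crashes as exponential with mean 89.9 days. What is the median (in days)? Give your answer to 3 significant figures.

The rate is λ = 1/89.9 = 0.0111235 per day.
Set 1 − e^(−λt) = 0.5, so t = −ln(0.5)/λ = 0.69315/0.0111235 ≈ 62.3139 days.

62.3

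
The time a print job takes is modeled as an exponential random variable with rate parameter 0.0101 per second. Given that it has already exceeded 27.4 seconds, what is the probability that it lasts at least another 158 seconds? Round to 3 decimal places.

0.203

P(X > s+t | X > s) = e^(−λ(s+t))/e^(−λs) = e^(−λt), independent of s = 27.4.
P(X > 158) = e^(−1.5958) ≈ 0.203.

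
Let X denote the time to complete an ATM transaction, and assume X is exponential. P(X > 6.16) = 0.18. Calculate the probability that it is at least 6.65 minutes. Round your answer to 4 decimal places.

e^(−λ·6.16) = 0.18 ⇒ λ = −ln(0.18)/6.16 = 0.278376.
P(X > 6.65) = e^(−0.278376·6.65) = e^(−1.8512) ≈ 0.1570.

0.1570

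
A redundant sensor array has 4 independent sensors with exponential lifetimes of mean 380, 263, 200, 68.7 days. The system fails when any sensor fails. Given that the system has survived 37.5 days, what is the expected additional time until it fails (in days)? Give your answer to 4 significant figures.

38.48

First-failure rate Σλ = 1/380 + 1/263 + 1/200 + 1/68.7 = 0.0259899.
By memorylessness the expected residual is 1/Σλ = 38.4765 days, regardless of the 37.5 already elapsed.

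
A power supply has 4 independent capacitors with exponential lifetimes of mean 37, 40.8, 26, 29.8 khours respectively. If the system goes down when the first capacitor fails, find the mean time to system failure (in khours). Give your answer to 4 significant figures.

8.094

The first failure time is exponential with rate Σλ_i = 1/37 + 1/40.8 + 1/26 + 1/29.8 = 0.123555 per khour.
E[min] = 1/Σλ = 1/0.123555 = 8.09353 khours.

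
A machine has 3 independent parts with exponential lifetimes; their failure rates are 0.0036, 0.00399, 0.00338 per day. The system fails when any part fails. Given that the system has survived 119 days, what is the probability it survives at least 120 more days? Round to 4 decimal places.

Time to first failure ~ Exp(Σλ) with Σλ = 0.01097.
By memorylessness, P(T > 119+120 | T > 119) = P(T > 120) = e^(−0.01097·120) ≈ 0.2681.

0.2681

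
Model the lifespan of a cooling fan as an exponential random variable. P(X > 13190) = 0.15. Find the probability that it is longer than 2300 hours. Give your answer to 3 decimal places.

0.718

e^(−λ·13190) = 0.15 ⇒ λ = −ln(0.15)/13190 = 0.00014383.
P(X > 2300) = e^(−0.00014383·2300) = e^(−0.33081) ≈ 0.718.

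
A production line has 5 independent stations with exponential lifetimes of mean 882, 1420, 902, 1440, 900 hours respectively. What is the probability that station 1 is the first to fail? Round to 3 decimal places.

0.239

Rates: λ_i = 1/mean_i → 0.00113379, 0.000704225, 0.00110865, 0.000694444, 0.00111111; Σλ = 0.00475222.
P(station 1 first) = λ_1/Σλ = 0.00113379/0.00475222 ≈ 0.239.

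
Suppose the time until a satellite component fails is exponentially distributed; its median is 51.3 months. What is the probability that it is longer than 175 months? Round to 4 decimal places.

0.0940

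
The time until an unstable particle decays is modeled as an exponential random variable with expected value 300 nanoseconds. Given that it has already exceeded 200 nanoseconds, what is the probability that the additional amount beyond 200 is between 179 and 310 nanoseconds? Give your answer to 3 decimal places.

0.195

The rate is λ = 1/300 = 0.00333333 per nanosecond.
Memoryless: the residual past 200 is again Exp(λ).
P(179 < residual < 310) = e^(−λ·179) − e^(−λ·310) = 0.55064 − 0.35582 ≈ 0.195.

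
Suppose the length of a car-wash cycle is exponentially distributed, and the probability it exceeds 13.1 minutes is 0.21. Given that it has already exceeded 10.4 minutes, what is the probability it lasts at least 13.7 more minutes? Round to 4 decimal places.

0.1955

From e^(−λ·13.1) = 0.21, λ = −ln(0.21)/13.1 = 0.119133.
Memoryless: P(X > 10.4+13.7 | X > 10.4) = P(X > 13.7) = e^(−0.119133·13.7) ≈ 0.1955.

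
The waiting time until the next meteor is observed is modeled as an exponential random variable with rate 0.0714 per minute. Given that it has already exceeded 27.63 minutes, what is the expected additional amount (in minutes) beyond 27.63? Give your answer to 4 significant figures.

14.01

By memorylessness, the remaining amount past any threshold is again Exp(λ) with mean 1/λ = 14.0056 minutes.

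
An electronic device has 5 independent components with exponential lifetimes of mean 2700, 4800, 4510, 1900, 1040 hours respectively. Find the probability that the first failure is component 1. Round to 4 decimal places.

0.1619

Rates: λ_i = 1/mean_i → 0.00037037, 0.000208333, 0.000221729, 0.000526316, 0.000961538; Σλ = 0.00228829.
P(component 1 first) = λ_1/Σλ = 0.00037037/0.00228829 ≈ 0.1619.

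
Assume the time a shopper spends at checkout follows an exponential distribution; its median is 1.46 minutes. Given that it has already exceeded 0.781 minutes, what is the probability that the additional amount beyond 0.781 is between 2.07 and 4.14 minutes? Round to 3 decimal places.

0.234

For an exponential, median = ln(2)/λ, so λ = ln 2 / 1.46 = 0.474758 per minute.
Memoryless: the residual past 0.781 is again Exp(λ).
P(2.07 < residual < 4.14) = e^(−λ·2.07) − e^(−λ·4.14) = 0.37428 − 0.14009 ≈ 0.234.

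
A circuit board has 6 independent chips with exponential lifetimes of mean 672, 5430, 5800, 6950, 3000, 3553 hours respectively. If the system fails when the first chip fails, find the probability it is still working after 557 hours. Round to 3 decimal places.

The first failure time is exponential with rate Σλ_i = 1/672 + 1/5430 + 1/5800 + 1/6950 + 1/3000 + 1/3553 = 0.00260334 per hour.
P(min > 557) = e^(−0.00260334·557) = e^(−1.4501) ≈ 0.235.

0.235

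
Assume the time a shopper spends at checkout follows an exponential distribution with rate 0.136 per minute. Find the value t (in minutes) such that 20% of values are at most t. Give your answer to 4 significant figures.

1.641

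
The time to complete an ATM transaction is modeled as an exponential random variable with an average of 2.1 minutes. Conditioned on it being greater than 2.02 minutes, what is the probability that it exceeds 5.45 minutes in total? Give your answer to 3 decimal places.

0.195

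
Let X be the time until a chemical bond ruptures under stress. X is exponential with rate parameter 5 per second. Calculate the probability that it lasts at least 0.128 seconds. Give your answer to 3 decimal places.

0.527

P(X > 0.128) = e^(−λ·0.128) = e^(−0.64) ≈ 0.527.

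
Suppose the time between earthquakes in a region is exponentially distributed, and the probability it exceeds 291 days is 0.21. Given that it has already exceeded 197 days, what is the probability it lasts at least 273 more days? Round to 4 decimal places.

From e^(−λ·291) = 0.21, λ = −ln(0.21)/291 = 0.00536305.
Memoryless: P(X > 197+273 | X > 197) = P(X > 273) = e^(−0.00536305·273) ≈ 0.2313.

0.2313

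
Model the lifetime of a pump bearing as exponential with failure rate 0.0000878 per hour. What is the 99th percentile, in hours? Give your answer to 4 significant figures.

52450

Set 1 − e^(−λt) = 0.99, so t = −ln(0.01)/λ = 4.6052/0.0000878 ≈ 52450.7 hours.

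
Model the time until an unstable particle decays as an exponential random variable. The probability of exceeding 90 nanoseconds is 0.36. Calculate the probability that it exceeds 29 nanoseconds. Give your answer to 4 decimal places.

e^(−λ·90) = 0.36 ⇒ λ = −ln(0.36)/90 = 0.0113517.
P(X > 29) = e^(−0.0113517·29) = e^(−0.3292) ≈ 0.7195.

0.7195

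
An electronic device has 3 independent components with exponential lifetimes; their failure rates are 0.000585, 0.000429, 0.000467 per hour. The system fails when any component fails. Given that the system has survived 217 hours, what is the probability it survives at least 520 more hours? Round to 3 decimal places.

Time to first failure ~ Exp(Σλ) with Σλ = 0.001481.
By memorylessness, P(T > 217+520 | T > 217) = P(T > 520) = e^(−0.001481·520) ≈ 0.463.

0.463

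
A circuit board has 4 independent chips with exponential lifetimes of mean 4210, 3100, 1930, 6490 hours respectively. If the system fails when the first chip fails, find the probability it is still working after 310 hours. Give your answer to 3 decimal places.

0.682

The first failure time is exponential with rate Σλ_i = 1/4210 + 1/3100 + 1/1930 + 1/6490 = 0.00123233 per hour.
P(min > 310) = e^(−0.00123233·310) = e^(−0.38202) ≈ 0.682.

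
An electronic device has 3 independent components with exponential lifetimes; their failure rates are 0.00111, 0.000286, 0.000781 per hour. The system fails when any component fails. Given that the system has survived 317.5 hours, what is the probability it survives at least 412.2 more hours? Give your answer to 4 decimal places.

0.4076

Time to first failure ~ Exp(Σλ) with Σλ = 0.002177.
By memorylessness, P(T > 317.5+412.2 | T > 317.5) = P(T > 412.2) = e^(−0.002177·412.2) ≈ 0.4076.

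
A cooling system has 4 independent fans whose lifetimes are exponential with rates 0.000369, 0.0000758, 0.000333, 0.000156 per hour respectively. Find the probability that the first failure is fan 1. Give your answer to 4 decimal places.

0.3952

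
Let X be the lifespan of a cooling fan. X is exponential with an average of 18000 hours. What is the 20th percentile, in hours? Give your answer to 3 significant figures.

The rate is λ = 1/18000 = 0.0000555556 per hour.
Set 1 − e^(−λt) = 0.2, so t = −ln(0.8)/λ = 0.22314/0.0000555556 ≈ 4016.58 hours.

4020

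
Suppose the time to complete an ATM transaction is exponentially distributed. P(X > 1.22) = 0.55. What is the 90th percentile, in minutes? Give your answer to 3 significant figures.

e^(−λ·1.22) = 0.55 ⇒ λ = −ln(0.55)/1.22 = 0.49003.
90th percentile: 1 − e^(−λt) = 0.9, t = −ln(0.1)/λ = 4.69886 minutes.

4.70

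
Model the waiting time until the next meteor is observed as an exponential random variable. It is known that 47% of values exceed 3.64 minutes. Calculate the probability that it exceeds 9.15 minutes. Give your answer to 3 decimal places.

0.150

e^(−λ·3.64) = 0.47 ⇒ λ = −ln(0.47)/3.64 = 0.207424.
P(X > 9.15) = e^(−0.207424·9.15) = e^(−1.8979) ≈ 0.150.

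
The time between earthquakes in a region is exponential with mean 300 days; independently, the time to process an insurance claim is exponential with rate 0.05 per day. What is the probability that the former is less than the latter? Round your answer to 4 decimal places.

λ_1 = 1/300 = 0.00333333, λ_2 = 0.05.
For independent exponentials, P(the former < the latter) = λ_1/(λ_1+λ_2) = 0.00333333/0.0533333 ≈ 0.0625.

0.0625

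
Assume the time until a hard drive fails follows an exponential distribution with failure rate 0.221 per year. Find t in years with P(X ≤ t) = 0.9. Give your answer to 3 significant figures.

Set 1 − e^(−λt) = 0.9, so t = −ln(0.1)/λ = 2.3026/0.221 ≈ 10.4189 years.

10.4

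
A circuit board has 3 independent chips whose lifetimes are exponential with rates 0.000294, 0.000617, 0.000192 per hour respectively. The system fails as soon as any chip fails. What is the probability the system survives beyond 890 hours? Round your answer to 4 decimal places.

0.3747

The time to first failure is exponential with rate Σλ = 0.000294 + 0.000617 + 0.000192 = 0.001103.
P(min > 890) = e^(−0.001103·890) = e^(−0.98167) ≈ 0.3747.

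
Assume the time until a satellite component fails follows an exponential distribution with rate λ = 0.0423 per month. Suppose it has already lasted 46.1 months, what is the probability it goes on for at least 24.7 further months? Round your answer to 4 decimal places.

The exponential is memoryless, so the remaining time is again Exp(λ): the condition X > 46.1 is irrelevant.
P(X > 24.7) = e^(−1.0448) ≈ 0.3518.

0.3518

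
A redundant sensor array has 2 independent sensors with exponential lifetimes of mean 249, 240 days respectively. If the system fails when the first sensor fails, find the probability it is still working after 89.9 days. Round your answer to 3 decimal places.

The first failure time is exponential with rate Σλ_i = 1/249 + 1/240 = 0.00818273 per day.
P(min > 89.9) = e^(−0.00818273·89.9) = e^(−0.73563) ≈ 0.479.

0.479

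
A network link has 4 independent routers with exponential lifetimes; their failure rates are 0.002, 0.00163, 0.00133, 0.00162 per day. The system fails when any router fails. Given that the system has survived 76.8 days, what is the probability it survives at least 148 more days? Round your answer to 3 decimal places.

0.378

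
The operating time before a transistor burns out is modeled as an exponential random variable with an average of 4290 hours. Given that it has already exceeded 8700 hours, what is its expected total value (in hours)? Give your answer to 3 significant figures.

13000

The rate is λ = 1/4290 = 0.0002331 per hour.
By memorylessness, E[X | X > 8700] = 8700 + 1/λ = 8700 + 4290 = 12990 hours.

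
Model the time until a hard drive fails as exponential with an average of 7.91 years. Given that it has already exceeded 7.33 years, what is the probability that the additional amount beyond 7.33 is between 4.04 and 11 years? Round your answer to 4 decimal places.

0.3511

The rate is λ = 1/7.91 = 0.126422 per year.
Memoryless: the residual past 7.33 is again Exp(λ).
P(4.04 < residual < 11) = e^(−λ·4.04) − e^(−λ·11) = 0.60005 − 0.24891 ≈ 0.3511.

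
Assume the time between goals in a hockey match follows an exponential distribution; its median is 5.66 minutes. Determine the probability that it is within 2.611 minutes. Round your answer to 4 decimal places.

For an exponential, median = ln(2)/λ, so λ = ln 2 / 5.66 = 0.122464 per minute.
P(X ≤ 2.611) = 1 − e^(−λ·2.611) = 1 − e^(−0.31975) ≈ 0.2737.

0.2737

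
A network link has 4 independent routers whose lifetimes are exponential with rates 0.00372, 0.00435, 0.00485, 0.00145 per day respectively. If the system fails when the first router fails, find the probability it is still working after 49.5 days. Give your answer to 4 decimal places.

The time to first failure is exponential with rate Σλ = 0.00372 + 0.00435 + 0.00485 + 0.00145 = 0.01437.
P(min > 49.5) = e^(−0.01437·49.5) = e^(−0.71132) ≈ 0.4910.

0.4910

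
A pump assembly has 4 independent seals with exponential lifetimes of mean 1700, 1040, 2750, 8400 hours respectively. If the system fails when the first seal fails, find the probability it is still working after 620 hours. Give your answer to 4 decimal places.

0.2836

The first failure time is exponential with rate Σλ_i = 1/1700 + 1/1040 + 1/2750 + 1/8400 = 0.00203246 per hour.
P(min > 620) = e^(−0.00203246·620) = e^(−1.2601) ≈ 0.2836.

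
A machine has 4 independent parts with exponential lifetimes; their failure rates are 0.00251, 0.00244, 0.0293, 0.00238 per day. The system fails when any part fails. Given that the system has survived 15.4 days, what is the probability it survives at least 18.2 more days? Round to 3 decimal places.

0.513

Time to first failure ~ Exp(Σλ) with Σλ = 0.03663.
By memorylessness, P(T > 15.4+18.2 | T > 15.4) = P(T > 18.2) = e^(−0.03663·18.2) ≈ 0.513.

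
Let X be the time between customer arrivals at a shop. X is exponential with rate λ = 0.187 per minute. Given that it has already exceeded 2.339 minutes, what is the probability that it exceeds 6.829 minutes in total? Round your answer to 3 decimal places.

0.432

By the memoryless property, P(X > 2.339+4.49 | X > 2.339) = P(X > 4.49).
P(X > 4.49) = e^(−0.83963) ≈ 0.432.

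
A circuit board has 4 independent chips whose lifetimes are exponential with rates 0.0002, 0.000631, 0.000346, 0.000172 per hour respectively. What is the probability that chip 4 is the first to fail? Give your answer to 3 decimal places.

0.128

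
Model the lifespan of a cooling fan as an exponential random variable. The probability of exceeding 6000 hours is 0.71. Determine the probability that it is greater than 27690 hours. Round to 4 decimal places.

0.2059

e^(−λ·6000) = 0.71 ⇒ λ = −ln(0.71)/6000 = 0.0000570817.
P(X > 27690) = e^(−0.0000570817·27690) = e^(−1.5806) ≈ 0.2059.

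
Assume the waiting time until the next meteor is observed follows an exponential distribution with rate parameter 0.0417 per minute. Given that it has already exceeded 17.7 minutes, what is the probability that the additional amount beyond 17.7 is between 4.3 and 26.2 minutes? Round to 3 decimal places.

Memoryless: the residual past 17.7 is again Exp(λ).
P(4.3 < residual < 26.2) = e^(−λ·4.3) − e^(−λ·26.2) = 0.83585 − 0.33536 ≈ 0.500.

0.500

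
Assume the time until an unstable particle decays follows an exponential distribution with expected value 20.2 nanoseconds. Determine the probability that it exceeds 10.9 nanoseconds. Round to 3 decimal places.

The rate is λ = 1/20.2 = 0.049505 per nanosecond.
P(X > 10.9) = e^(−λ·10.9) = e^(−0.5396) ≈ 0.583.

0.583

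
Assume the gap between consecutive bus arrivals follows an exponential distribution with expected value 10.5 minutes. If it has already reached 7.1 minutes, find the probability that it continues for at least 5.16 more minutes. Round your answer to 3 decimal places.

0.612

The rate is λ = 1/10.5 = 0.0952381 per minute.
P(X > s+t | X > s) = e^(−λ(s+t))/e^(−λs) = e^(−λt), independent of s = 7.1.
P(X > 5.16) = e^(−0.49143) ≈ 0.612.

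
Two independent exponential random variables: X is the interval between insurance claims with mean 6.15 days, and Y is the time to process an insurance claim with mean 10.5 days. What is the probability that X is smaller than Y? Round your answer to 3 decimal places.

0.631

λ_1 = 1/6.15 = 0.162602, λ_2 = 1/10.5 = 0.0952381.
For independent exponentials, P(X < Y) = λ_1/(λ_1+λ_2) = 0.162602/0.25784 ≈ 0.631.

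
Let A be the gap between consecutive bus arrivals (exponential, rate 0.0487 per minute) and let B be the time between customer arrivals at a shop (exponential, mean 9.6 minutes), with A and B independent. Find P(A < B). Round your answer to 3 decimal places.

0.319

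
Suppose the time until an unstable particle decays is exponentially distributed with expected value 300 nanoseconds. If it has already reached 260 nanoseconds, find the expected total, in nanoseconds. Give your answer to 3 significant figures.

The rate is λ = 1/300 = 0.00333333 per nanosecond.
By memorylessness, E[X | X > 260] = 260 + 1/λ = 260 + 300 = 560 nanoseconds.

560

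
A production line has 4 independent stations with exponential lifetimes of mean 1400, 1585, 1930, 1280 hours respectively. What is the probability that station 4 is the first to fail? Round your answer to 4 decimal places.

0.2954

Rates: λ_i = 1/mean_i → 0.000714286, 0.000630915, 0.000518135, 0.00078125; Σλ = 0.00264459.
P(station 4 first) = λ_4/Σλ = 0.00078125/0.00264459 ≈ 0.2954.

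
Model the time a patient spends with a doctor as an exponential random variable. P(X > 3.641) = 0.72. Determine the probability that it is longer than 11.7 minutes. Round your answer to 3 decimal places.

0.348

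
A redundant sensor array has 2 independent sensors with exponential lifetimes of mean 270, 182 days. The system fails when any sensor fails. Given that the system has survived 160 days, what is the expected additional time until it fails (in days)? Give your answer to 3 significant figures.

109

First-failure rate Σλ = 1/270 + 1/182 = 0.00919821.
By memorylessness the expected residual is 1/Σλ = 108.717 days, regardless of the 160 already elapsed.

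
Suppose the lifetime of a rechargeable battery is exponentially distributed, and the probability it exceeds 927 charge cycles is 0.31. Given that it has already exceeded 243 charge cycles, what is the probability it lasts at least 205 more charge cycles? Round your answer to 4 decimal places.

0.7718

From e^(−λ·927) = 0.31, λ = −ln(0.31)/927 = 0.00126341.
Memoryless: P(X > 243+205 | X > 243) = P(X > 205) = e^(−0.00126341·205) ≈ 0.7718.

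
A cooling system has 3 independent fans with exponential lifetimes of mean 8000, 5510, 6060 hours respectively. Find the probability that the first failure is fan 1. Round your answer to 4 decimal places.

0.2651

Rates: λ_i = 1/mean_i → 0.000125, 0.000181488, 0.000165017; Σλ = 0.000471505.
P(fan 1 first) = λ_1/Σλ = 0.000125/0.000471505 ≈ 0.2651.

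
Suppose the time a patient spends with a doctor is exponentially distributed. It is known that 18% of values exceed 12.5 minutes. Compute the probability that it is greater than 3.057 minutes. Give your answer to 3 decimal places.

e^(−λ·12.5) = 0.18 ⇒ λ = −ln(0.18)/12.5 = 0.137184.
P(X > 3.057) = e^(−0.137184·3.057) = e^(−0.41937) ≈ 0.657.

0.657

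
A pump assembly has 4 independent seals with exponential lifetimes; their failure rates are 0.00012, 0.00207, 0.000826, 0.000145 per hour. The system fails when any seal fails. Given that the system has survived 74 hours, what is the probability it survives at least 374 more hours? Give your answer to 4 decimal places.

0.3066

Time to first failure ~ Exp(Σλ) with Σλ = 0.003161.
By memorylessness, P(T > 74+374 | T > 74) = P(T > 374) = e^(−0.003161·374) ≈ 0.3066.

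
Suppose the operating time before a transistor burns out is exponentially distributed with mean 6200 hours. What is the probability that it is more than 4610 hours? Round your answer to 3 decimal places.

0.475

The rate is λ = 1/6200 = 0.00016129 per hour.
P(X > 4610) = e^(−λ·4610) = e^(−0.74355) ≈ 0.475.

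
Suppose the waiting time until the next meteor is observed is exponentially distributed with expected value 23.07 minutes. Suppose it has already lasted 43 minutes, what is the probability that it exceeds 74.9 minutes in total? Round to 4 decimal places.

0.2509

The rate is λ = 1/23.07 = 0.0433463 per minute.
By the memoryless property, P(X > 43+31.9 | X > 43) = P(X > 31.9).
P(X > 31.9) = e^(−1.3827) ≈ 0.2509.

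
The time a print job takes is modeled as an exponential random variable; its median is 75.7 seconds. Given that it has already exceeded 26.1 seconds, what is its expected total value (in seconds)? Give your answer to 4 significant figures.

135.3

For an exponential, median = ln(2)/λ, so λ = ln 2 / 75.7 = 0.0091565 per second.
By memorylessness, E[X | X > 26.1] = 26.1 + 1/λ = 26.1 + 109.212 = 135.312 seconds.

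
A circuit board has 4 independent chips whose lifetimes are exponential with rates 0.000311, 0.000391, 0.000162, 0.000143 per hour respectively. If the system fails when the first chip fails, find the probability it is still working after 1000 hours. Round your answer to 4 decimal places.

0.3653

The time to first failure is exponential with rate Σλ = 0.000311 + 0.000391 + 0.000162 + 0.000143 = 0.001007.
P(min > 1000) = e^(−0.001007·1000) = e^(−1.007) ≈ 0.3653.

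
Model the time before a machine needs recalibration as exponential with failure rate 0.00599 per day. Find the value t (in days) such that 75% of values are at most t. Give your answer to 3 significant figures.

231

Set 1 − e^(−λt) = 0.75, so t = −ln(0.25)/λ = 1.3863/0.00599 ≈ 231.435 days.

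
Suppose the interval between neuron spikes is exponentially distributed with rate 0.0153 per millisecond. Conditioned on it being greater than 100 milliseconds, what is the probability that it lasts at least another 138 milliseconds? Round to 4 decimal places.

By the memoryless property, P(X > 100+138 | X > 100) = P(X > 138).
P(X > 138) = e^(−2.1114) ≈ 0.1211.

0.1211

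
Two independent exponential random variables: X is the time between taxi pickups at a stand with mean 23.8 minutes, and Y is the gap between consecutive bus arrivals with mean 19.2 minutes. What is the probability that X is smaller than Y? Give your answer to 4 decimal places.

0.4465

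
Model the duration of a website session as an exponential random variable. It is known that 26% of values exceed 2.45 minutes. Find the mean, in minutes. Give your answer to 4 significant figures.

e^(−λ·2.45) = 0.26 ⇒ λ = −ln(0.26)/2.45 = 0.549826.
Mean = 1/λ = 1.81876 minutes.

1.819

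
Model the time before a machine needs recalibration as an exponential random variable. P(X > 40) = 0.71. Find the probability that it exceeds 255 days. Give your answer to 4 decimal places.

0.1127

e^(−λ·40) = 0.71 ⇒ λ = −ln(0.71)/40 = 0.00856226.
P(X > 255) = e^(−0.00856226·255) = e^(−2.1834) ≈ 0.1127.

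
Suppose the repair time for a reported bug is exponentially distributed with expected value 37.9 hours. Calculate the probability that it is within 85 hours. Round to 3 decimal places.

The rate is λ = 1/37.9 = 0.0263852 per hour.
P(X ≤ 85) = 1 − e^(−λ·85) = 1 − e^(−2.2427) ≈ 0.894.

0.894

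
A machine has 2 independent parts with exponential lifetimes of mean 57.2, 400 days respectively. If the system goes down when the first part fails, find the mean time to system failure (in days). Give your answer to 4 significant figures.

The first failure time is exponential with rate Σλ_i = 1/57.2 + 1/400 = 0.0199825 per day.
E[min] = 1/Σλ = 1/0.0199825 = 50.0437 days.

50.04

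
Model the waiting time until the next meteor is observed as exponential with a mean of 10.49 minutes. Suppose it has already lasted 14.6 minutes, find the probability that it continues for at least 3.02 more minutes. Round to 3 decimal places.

The rate is λ = 1/10.49 = 0.0953289 per minute.
The exponential is memoryless, so the remaining time is again Exp(λ): the condition X > 14.6 is irrelevant.
P(X > 3.02) = e^(−0.28789) ≈ 0.750.

0.750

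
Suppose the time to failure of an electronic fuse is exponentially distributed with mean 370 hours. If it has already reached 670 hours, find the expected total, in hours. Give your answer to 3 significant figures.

The rate is λ = 1/370 = 0.0027027 per hour.
By memorylessness, E[X | X > 670] = 670 + 1/λ = 670 + 370 = 1040 hours.

1040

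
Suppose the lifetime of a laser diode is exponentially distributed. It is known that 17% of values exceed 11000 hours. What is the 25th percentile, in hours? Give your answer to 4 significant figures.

e^(−λ·11000) = 0.17 ⇒ λ = −ln(0.17)/11000 = 0.000161087.
25th percentile: 1 − e^(−λt) = 0.25, t = −ln(0.75)/λ = 1785.88 hours.

1786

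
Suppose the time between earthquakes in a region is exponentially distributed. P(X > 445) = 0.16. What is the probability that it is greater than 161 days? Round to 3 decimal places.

0.515

e^(−λ·445) = 0.16 ⇒ λ = −ln(0.16)/445 = 0.00411816.
P(X > 161) = e^(−0.00411816·161) = e^(−0.66302) ≈ 0.515.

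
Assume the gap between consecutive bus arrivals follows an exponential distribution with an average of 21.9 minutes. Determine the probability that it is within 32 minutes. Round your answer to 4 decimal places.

The rate is λ = 1/21.9 = 0.0456621 per minute.
P(X ≤ 32) = 1 − e^(−λ·32) = 1 − e^(−1.4612) ≈ 0.7680.

0.7680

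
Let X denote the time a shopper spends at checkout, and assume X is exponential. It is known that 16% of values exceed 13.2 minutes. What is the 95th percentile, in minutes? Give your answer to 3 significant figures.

21.6

e^(−λ·13.2) = 0.16 ⇒ λ = −ln(0.16)/13.2 = 0.138832.
95th percentile: 1 − e^(−λt) = 0.95, t = −ln(0.05)/λ = 21.5781 minutes.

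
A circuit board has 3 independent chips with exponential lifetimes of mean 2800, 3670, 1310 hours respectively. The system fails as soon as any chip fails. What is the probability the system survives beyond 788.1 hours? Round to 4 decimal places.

The first failure time is exponential with rate Σλ_i = 1/2800 + 1/3670 + 1/1310 = 0.00139298 per hour.
P(min > 788.1) = e^(−0.00139298·788.1) = e^(−1.0978) ≈ 0.3336.

0.3336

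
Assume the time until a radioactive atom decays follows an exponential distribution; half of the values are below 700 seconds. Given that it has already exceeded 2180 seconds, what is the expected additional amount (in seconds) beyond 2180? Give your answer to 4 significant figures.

For an exponential, median = ln(2)/λ, so λ = ln 2 / 700 = 0.00099021 per second.
By memorylessness, the remaining amount past any threshold is again Exp(λ) with mean 1/λ = 1009.89 seconds.

1010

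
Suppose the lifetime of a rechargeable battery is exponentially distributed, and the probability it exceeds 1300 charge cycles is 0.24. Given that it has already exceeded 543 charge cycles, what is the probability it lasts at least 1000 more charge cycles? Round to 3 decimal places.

0.334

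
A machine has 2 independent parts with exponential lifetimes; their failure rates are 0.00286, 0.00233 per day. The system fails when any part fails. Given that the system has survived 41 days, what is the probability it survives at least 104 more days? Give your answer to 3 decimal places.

Time to first failure ~ Exp(Σλ) with Σλ = 0.00519.
By memorylessness, P(T > 41+104 | T > 41) = P(T > 104) = e^(−0.00519·104) ≈ 0.583.

0.583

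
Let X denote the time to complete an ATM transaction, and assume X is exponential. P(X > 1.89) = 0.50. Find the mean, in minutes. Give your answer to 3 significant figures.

e^(−λ·1.89) = 0.50 ⇒ λ = −ln(0.50)/1.89 = 0.366745.
Mean = 1/λ = 2.72669 minutes.

2.73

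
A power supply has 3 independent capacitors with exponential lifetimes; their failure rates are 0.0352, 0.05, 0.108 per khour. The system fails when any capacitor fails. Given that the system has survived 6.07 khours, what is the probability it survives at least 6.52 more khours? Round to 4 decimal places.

Time to first failure ~ Exp(Σλ) with Σλ = 0.1932.
By memorylessness, P(T > 6.07+6.52 | T > 6.07) = P(T > 6.52) = e^(−0.1932·6.52) ≈ 0.2837.

0.2837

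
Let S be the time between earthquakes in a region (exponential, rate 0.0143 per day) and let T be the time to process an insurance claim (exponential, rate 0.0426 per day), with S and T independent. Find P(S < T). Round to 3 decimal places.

0.251

λ_1 = 0.0143, λ_2 = 0.0426.
For independent exponentials, P(S < T) = λ_1/(λ_1+λ_2) = 0.0143/0.0569 ≈ 0.251.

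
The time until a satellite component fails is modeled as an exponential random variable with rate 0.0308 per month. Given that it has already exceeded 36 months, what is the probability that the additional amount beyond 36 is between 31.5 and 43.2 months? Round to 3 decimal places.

Memoryless: the residual past 36 is again Exp(λ).
P(31.5 < residual < 43.2) = e^(−λ·31.5) − e^(−λ·43.2) = 0.37901 − 0.26433 ≈ 0.115.

0.115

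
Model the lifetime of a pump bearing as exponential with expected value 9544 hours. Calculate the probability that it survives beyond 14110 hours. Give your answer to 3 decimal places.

The rate is λ = 1/9544 = 0.000104778 per hour.
P(X > 14110) = e^(−λ·14110) = e^(−1.4784) ≈ 0.228.

0.228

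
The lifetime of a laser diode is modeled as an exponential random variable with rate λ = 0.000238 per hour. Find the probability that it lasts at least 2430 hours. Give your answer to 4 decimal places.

0.5608

P(X > 2430) = e^(−λ·2430) = e^(−0.57834) ≈ 0.5608.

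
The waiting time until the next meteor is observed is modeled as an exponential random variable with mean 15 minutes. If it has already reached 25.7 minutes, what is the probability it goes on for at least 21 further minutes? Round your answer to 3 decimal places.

0.247

The rate is λ = 1/15 = 0.0666667 per minute.
By the memoryless property, P(X > 25.7+21 | X > 25.7) = P(X > 21).
P(X > 21) = e^(−1.4) ≈ 0.247.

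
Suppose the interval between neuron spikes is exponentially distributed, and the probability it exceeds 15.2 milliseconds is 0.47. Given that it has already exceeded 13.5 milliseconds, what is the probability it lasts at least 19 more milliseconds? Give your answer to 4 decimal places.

0.3892

From e^(−λ·15.2) = 0.47, λ = −ln(0.47)/15.2 = 0.0496725.
Memoryless: P(X > 13.5+19 | X > 13.5) = P(X > 19) = e^(−0.0496725·19) ≈ 0.3892.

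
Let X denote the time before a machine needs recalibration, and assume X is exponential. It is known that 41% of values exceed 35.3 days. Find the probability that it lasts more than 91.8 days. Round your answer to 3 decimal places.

0.098

e^(−λ·35.3) = 0.41 ⇒ λ = −ln(0.41)/35.3 = 0.0252577.
P(X > 91.8) = e^(−0.0252577·91.8) = e^(−2.3187) ≈ 0.098.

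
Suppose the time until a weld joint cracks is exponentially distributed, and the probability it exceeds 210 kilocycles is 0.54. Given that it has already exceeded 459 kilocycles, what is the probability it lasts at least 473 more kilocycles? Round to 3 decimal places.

0.250

From e^(−λ·210) = 0.54, λ = −ln(0.54)/210 = 0.00293422.
Memoryless: P(X > 459+473 | X > 459) = P(X > 473) = e^(−0.00293422·473) ≈ 0.250.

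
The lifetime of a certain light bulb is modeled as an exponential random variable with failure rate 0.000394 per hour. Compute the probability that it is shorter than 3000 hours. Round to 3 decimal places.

0.693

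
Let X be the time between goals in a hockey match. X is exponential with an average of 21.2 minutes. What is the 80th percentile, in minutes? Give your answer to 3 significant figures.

The rate is λ = 1/21.2 = 0.0471698 per minute.
Set 1 − e^(−λt) = 0.8, so t = −ln(0.2)/λ = 1.6094/0.0471698 ≈ 34.1201 minutes.

34.1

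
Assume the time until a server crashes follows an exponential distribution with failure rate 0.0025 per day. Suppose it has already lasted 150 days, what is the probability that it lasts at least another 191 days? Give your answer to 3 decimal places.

P(X > s+t | X > s) = e^(−λ(s+t))/e^(−λs) = e^(−λt), independent of s = 150.
P(X > 191) = e^(−0.4775) ≈ 0.620.

0.620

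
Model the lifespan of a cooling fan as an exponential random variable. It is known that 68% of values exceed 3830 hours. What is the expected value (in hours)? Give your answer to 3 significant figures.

9930

e^(−λ·3830) = 0.68 ⇒ λ = −ln(0.68)/3830 = 0.000100695.
Mean = 1/λ = 9930.96 hours.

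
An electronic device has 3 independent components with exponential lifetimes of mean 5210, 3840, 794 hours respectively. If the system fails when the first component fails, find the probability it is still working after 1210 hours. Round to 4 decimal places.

0.1260

The first failure time is exponential with rate Σλ_i = 1/5210 + 1/3840 + 1/794 = 0.0017118 per hour.
P(min > 1210) = e^(−0.0017118·1210) = e^(−2.0713) ≈ 0.1260.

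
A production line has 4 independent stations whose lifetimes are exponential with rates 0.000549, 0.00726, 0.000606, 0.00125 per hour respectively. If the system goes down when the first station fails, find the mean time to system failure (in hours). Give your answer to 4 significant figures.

The time to first failure is exponential with rate Σλ = 0.000549 + 0.00726 + 0.000606 + 0.00125 = 0.009665.
E[min] = 1/Σλ = 1/0.009665 = 103.466 hours.

103.5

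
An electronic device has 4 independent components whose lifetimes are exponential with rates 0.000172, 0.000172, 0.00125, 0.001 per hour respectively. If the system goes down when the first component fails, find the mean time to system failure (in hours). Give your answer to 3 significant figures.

The time to first failure is exponential with rate Σλ = 0.000172 + 0.000172 + 0.00125 + 0.001 = 0.002594.
E[min] = 1/Σλ = 1/0.002594 = 385.505 hours.

386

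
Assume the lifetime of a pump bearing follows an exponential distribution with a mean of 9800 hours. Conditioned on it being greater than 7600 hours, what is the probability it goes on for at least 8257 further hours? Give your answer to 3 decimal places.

The rate is λ = 1/9800 = 0.000102041 per hour.
P(X > s+t | X > s) = e^(−λ(s+t))/e^(−λs) = e^(−λt), independent of s = 7600.
P(X > 8257) = e^(−0.84255) ≈ 0.431.

0.431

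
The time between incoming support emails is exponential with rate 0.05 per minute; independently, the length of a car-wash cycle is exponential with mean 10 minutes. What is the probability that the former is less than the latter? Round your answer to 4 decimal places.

0.3333

λ_1 = 0.05, λ_2 = 1/10 = 0.1.
For independent exponentials, P(the former < the latter) = λ_1/(λ_1+λ_2) = 0.05/0.15 ≈ 0.3333.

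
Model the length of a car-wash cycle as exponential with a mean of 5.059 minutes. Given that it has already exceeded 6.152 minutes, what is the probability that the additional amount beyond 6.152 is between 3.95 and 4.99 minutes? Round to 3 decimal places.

0.085

The rate is λ = 1/5.059 = 0.197668 per minute.
Memoryless: the residual past 6.152 is again Exp(λ).
P(3.95 < residual < 4.99) = e^(−λ·3.95) − e^(−λ·4.99) = 0.45805 − 0.37293 ≈ 0.085.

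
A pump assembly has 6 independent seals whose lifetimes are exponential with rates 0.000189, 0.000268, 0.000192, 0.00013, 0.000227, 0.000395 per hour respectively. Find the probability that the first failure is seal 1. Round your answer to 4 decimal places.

0.1349

The time to first failure is exponential with rate Σλ = 0.000189 + 0.000268 + 0.000192 + 0.00013 + 0.000227 + 0.000395 = 0.001401.
P(seal 1 first) = λ_1/Σλ = 0.000189/0.001401 ≈ 0.1349.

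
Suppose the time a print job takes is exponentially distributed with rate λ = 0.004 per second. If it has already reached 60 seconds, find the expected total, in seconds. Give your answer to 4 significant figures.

310.0

By memorylessness, E[X | X > 60] = 60 + 1/λ = 60 + 250 = 310 seconds.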